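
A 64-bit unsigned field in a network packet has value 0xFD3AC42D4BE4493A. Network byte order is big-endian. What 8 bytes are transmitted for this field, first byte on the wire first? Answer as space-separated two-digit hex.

FD 3A C4 2D 4B E4 49 3A

Split into bytes (most-significant first): FD 3A C4 2D 4B E4 49 3A.
In big-endian order the high byte comes first in memory.
So the memory order matches the most-significant-first order: FD 3A C4 2D 4B E4 49 3A.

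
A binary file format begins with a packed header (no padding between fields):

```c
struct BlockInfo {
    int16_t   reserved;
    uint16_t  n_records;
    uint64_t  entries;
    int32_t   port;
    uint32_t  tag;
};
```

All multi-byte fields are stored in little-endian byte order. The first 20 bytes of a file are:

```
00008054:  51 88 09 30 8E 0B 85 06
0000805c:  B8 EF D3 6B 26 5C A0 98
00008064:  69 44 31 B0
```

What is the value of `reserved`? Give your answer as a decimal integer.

`reserved` is the first field, at byte offset 0, occupying 2 bytes.
Bytes at offsets 0..1: 51 88.
In little-endian order the low byte comes first in memory.
Reassemble most-significant byte first: 88 51 → 0x8851.
Top bit is set, so as a signed 16-bit value this is 0x8851 − 2^16 = -30639.

-30639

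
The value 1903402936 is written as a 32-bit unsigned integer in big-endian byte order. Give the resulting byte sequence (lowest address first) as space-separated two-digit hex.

1903402936 in hexadecimal, padded to 32 bits, is 0x71739FB8.
Split into bytes (most-significant first): 71 73 9F B8.
Big-endian: lowest address holds the most-significant byte.
So the memory order matches the most-significant-first order: 71 73 9F B8.

71 73 9F B8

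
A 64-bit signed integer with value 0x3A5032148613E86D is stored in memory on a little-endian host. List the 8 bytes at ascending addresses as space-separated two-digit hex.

6D E8 13 86 14 32 50 3A

Split into bytes (most-significant first): 3A 50 32 14 86 13 E8 6D.
Little-endian stores the least-significant byte at the lowest address.
So at ascending addresses the bytes are 6D E8 13 86 14 32 50 3A.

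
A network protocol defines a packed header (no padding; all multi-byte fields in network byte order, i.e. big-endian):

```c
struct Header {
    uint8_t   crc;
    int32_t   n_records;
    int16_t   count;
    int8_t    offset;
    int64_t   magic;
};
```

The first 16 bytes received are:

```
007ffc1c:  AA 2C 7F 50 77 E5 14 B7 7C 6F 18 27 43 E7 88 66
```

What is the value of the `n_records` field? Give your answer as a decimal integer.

`n_records` follows `crc` (1 byte), so it starts at byte offset 1 and occupies 4 bytes.
Bytes at offsets 1..4: 2C 7F 50 77.
Big-endian stores the most-significant byte at the lowest address.
The bytes are already most-significant first: 0x2C7F5077.
0x2C7F5077 = 746541175.

746541175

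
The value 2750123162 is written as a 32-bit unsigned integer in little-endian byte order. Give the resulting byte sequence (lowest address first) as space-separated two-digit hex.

9A 8C EB A3

2750123162 in hexadecimal, padded to 32 bits, is 0xA3EB8C9A.
Split into bytes (most-significant first): A3 EB 8C 9A.
In little-endian order the low byte comes first in memory.
So at ascending addresses the bytes are 9A 8C EB A3.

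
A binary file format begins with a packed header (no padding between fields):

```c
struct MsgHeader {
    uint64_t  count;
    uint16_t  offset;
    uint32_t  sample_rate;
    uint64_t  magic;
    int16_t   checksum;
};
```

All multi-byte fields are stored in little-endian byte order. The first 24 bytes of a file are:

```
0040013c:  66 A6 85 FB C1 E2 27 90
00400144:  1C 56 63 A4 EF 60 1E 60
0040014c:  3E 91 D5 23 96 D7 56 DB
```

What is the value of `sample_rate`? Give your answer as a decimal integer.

1626317923

`sample_rate` follows `count` (8 B), `offset` (2 B), so it starts at offset 8 + 2 = 10 and occupies 4 bytes.
Bytes at offsets 10..13: 63 A4 EF 60.
Little-endian: lowest address holds the least-significant byte.
Reassemble most-significant byte first: 60 EF A4 63 → 0x60EFA463.
0x60EFA463 = 1626317923.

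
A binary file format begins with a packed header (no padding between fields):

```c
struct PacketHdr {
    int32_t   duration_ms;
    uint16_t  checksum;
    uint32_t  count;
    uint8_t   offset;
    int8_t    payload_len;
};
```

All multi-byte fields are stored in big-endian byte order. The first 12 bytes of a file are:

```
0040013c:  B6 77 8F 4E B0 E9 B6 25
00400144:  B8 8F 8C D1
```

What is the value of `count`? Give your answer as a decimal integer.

`count` follows `duration_ms` (4 B), `checksum` (2 B), so it starts at offset 4 + 2 = 6 and occupies 4 bytes.
Bytes at offsets 6..9: B6 25 B8 8F.
Big-endian: lowest address holds the most-significant byte.
The bytes are already most-significant first: 0xB625B88F.
0xB625B88F = 3055925391.

3055925391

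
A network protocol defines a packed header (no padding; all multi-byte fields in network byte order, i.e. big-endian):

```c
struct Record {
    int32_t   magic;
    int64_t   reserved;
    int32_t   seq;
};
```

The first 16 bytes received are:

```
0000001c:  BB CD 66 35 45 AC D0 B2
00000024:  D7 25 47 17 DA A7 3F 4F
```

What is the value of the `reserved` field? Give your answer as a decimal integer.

5020617151143560983

`reserved` follows `magic` (4 bytes), so it starts at byte offset 4 and occupies 8 bytes.
Bytes at offsets 4..11: 45 AC D0 B2 D7 25 47 17.
Big-endian: lowest address holds the most-significant byte.
The bytes are already most-significant first: 0x45ACD0B2D7254717.
0x45ACD0B2D7254717 = 5020617151143560983.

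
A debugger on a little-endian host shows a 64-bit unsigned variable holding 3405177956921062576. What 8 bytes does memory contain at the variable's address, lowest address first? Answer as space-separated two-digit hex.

3405177956921062576 in hexadecimal, padded to 64 bits, is 0x2F419F4F774534B0.
Split into bytes (most-significant first): 2F 41 9F 4F 77 45 34 B0.
In little-endian order the low byte comes first in memory.
So at ascending addresses the bytes are B0 34 45 77 4F 9F 41 2F.

B0 34 45 77 4F 9F 41 2F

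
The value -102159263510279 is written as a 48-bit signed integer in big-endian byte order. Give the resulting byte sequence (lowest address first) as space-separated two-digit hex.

Two's complement of -102159263510279 in 48 bits: 102159263510279 = 0x5CE9CE9CAF07; invert → 0xA316316350F8; add 1 → 0xA316316350F9.
Split into bytes (most-significant first): A3 16 31 63 50 F9.
Big-endian stores the most-significant byte at the lowest address.
So the memory order matches the most-significant-first order: A3 16 31 63 50 F9.

A3 16 31 63 50 F9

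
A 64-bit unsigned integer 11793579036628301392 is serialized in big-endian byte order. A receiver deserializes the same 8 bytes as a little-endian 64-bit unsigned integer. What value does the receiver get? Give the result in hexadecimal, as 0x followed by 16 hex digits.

11793579036628301392 in 64-bit hexadecimal is 0xA3AB35A614B93650.
Stored big-endian, the bytes at ascending addresses are A3 AB 35 A6 14 B9 36 50.
Read back as little-endian, the first byte is least significant, giving 0x5036B914A635ABA3.

0x5036B914A635ABA3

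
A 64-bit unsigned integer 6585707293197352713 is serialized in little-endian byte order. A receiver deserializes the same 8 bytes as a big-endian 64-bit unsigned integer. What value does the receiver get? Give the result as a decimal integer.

6585707293197352713 in 64-bit hexadecimal is 0x5B6521E3FDBA3F09.
Stored little-endian, the bytes at ascending addresses are 09 3F BA FD E3 21 65 5B.
Read back as big-endian, the last byte is least significant, giving 0x093FBAFDE321655B.
0x093FBAFDE321655B = 666456869474231643.

666456869474231643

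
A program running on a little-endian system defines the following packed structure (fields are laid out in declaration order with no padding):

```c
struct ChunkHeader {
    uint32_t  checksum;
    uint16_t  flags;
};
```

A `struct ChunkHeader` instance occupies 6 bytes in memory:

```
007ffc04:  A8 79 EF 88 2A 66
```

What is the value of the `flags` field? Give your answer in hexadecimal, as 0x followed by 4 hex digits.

`flags` follows `checksum` (4 bytes), so it starts at byte offset 4 and occupies 2 bytes.
Bytes at offsets 4..5: 2A 66.
Little-endian: lowest address holds the least-significant byte.
Reassemble most-significant byte first: 66 2A → 0x662A.

0x662A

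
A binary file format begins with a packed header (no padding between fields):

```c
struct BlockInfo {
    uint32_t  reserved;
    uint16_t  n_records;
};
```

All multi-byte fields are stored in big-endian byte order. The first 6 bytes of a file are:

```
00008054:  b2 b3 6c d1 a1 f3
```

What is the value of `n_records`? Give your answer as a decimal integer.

`n_records` follows `reserved` (4 bytes), so it starts at byte offset 4 and occupies 2 bytes.
Bytes at offsets 4..5: A1 F3.
Big-endian stores the most-significant byte at the lowest address.
The bytes are already most-significant first: 0xA1F3.
0xA1F3 = 41459.

41459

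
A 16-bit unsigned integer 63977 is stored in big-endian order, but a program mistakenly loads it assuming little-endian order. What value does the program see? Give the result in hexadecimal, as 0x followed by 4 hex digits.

63977 in 16-bit hexadecimal is 0xF9E9.
Stored big-endian, the bytes at ascending addresses are F9 E9.
Read back as little-endian, the first byte is least significant, giving 0xE9F9.

0xE9F9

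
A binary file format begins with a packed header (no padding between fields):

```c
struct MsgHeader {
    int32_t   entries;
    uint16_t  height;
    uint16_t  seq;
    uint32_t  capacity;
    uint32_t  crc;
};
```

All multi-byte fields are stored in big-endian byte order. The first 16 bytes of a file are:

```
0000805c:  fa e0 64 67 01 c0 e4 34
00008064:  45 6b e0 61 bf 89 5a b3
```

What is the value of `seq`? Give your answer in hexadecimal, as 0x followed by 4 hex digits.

0xE434

`seq` follows `entries` (4 B), `height` (2 B), so it starts at offset 4 + 2 = 6 and occupies 2 bytes.
Bytes at offsets 6..7: E4 34.
In big-endian order the high byte comes first in memory.
The bytes are already most-significant first: 0xE434.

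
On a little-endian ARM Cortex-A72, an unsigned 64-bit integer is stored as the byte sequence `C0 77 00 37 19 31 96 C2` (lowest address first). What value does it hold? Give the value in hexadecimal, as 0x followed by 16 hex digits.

Little-endian stores the least-significant byte at the lowest address.
Reassemble most-significant byte first: C2 96 31 19 37 00 77 C0 → 0xC2963119370077C0.

0xC2963119370077C0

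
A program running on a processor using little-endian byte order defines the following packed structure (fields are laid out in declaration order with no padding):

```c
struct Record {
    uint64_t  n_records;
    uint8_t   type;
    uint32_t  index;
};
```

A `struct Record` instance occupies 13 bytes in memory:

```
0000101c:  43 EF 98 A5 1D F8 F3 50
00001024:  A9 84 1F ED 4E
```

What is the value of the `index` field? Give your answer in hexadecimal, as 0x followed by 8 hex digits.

`index` follows `n_records` (8 B), `type` (1 B), so it starts at offset 8 + 1 = 9 and occupies 4 bytes.
Bytes at offsets 9..12: 84 1F ED 4E.
Little-endian: lowest address holds the least-significant byte.
Reassemble most-significant byte first: 4E ED 1F 84 → 0x4EED1F84.

0x4EED1F84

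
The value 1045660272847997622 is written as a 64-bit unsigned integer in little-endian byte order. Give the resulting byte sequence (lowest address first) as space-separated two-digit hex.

B6 CA D7 5E 7A EE 82 0E

1045660272847997622 in hexadecimal, padded to 64 bits, is 0x0E82EE7A5ED7CAB6.
Split into bytes (most-significant first): 0E 82 EE 7A 5E D7 CA B6.
Little-endian: lowest address holds the least-significant byte.
So at ascending addresses the bytes are B6 CA D7 5E 7A EE 82 0E.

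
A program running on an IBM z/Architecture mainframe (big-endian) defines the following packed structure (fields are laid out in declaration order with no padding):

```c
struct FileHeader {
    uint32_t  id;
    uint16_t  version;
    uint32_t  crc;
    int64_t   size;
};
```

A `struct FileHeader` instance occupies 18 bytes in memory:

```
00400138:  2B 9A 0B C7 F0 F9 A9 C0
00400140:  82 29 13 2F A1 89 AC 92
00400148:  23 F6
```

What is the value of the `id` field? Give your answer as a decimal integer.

731515847

`id` is the first field, at byte offset 0, occupying 4 bytes.
Bytes at offsets 0..3: 2B 9A 0B C7.
Big-endian stores the most-significant byte at the lowest address.
The bytes are already most-significant first: 0x2B9A0BC7.
0x2B9A0BC7 = 731515847.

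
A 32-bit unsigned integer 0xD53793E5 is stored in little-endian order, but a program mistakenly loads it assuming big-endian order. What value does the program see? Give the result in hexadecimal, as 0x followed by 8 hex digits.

Stored little-endian, the bytes at ascending addresses are E5 93 37 D5.
Read back as big-endian, the last byte is least significant, giving 0xE59337D5.

0xE59337D5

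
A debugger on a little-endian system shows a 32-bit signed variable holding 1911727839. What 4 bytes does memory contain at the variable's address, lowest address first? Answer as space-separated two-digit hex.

DF A6 F2 71

1911727839 in hexadecimal, padded to 32 bits, is 0x71F2A6DF.
Split into bytes (most-significant first): 71 F2 A6 DF.
In little-endian order the low byte comes first in memory.
So at ascending addresses the bytes are DF A6 F2 71.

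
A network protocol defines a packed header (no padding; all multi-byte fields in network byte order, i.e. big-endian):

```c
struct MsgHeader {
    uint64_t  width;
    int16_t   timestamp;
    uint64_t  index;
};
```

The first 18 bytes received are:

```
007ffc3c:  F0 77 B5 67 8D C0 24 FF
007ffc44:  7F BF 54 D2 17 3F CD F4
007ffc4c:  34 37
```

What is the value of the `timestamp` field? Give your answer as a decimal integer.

`timestamp` follows `width` (8 bytes), so it starts at byte offset 8 and occupies 2 bytes.
Bytes at offsets 8..9: 7F BF.
Big-endian: lowest address holds the most-significant byte.
The bytes are already most-significant first: 0x7FBF.
0x7FBF = 32703.

32703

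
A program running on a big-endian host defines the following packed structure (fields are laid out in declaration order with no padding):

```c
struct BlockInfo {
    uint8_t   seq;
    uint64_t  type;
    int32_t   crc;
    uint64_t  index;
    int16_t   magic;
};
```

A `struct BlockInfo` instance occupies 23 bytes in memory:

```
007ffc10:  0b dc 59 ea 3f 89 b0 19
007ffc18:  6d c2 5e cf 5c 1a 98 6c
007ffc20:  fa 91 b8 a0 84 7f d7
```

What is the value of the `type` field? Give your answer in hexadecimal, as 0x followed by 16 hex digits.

`type` follows `seq` (1 byte), so it starts at byte offset 1 and occupies 8 bytes.
Bytes at offsets 1..8: DC 59 EA 3F 89 B0 19 6D.
Big-endian: lowest address holds the most-significant byte.
The bytes are already most-significant first: 0xDC59EA3F89B0196D.

0xDC59EA3F89B0196D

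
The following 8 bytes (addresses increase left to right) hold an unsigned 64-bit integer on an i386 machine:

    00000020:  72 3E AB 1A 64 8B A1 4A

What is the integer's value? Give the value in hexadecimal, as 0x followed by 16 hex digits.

0x4AA18B641AAB3E72

Little-endian stores the least-significant byte at the lowest address.
Reassemble most-significant byte first: 4A A1 8B 64 1A AB 3E 72 → 0x4AA18B641AAB3E72.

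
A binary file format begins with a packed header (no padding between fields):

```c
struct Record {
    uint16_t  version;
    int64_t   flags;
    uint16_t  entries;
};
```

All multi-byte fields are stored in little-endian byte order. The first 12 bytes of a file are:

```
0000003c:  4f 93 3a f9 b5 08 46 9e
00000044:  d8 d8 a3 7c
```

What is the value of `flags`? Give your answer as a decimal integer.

-2821331142916572870

`flags` follows `version` (2 bytes), so it starts at byte offset 2 and occupies 8 bytes.
Bytes at offsets 2..9: 3A F9 B5 08 46 9E D8 D8.
Little-endian: lowest address holds the least-significant byte.
Reassemble most-significant byte first: D8 D8 9E 46 08 B5 F9 3A → 0xD8D89E4608B5F93A.
Top bit is set, so as a signed 64-bit value this is 0xD8D89E4608B5F93A − 2^64 = -2821331142916572870.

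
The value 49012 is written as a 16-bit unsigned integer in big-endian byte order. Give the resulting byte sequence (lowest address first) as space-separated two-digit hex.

BF 74

49012 in hexadecimal, padded to 16 bits, is 0xBF74.
Split into bytes (most-significant first): BF 74.
In big-endian order the high byte comes first in memory.
So the memory order matches the most-significant-first order: BF 74.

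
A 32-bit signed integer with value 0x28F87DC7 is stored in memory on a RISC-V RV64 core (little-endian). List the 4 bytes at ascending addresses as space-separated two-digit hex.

Split into bytes (most-significant first): 28 F8 7D C7.
Little-endian: lowest address holds the least-significant byte.
So at ascending addresses the bytes are C7 7D F8 28.

C7 7D F8 28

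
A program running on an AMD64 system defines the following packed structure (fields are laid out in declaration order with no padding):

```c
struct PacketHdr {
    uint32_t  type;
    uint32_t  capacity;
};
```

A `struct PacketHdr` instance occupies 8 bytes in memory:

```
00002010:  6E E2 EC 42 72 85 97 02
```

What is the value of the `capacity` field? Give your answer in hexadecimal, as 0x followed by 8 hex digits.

0x02978572

`capacity` follows `type` (4 bytes), so it starts at byte offset 4 and occupies 4 bytes.
Bytes at offsets 4..7: 72 85 97 02.
Little-endian stores the least-significant byte at the lowest address.
Reassemble most-significant byte first: 02 97 85 72 → 0x02978572.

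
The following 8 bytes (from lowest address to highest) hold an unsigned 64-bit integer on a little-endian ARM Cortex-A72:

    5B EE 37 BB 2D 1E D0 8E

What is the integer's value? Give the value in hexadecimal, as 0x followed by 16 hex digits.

0x8ED01E2DBB37EE5B

Little-endian: lowest address holds the least-significant byte.
Reassemble most-significant byte first: 8E D0 1E 2D BB 37 EE 5B → 0x8ED01E2DBB37EE5B.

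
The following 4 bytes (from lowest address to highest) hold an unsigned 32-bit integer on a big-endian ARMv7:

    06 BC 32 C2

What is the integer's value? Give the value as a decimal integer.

Big-endian stores the most-significant byte at the lowest address.
The bytes are already most-significant first: 0x06BC32C2.
0x06BC32C2 = 112997058.

112997058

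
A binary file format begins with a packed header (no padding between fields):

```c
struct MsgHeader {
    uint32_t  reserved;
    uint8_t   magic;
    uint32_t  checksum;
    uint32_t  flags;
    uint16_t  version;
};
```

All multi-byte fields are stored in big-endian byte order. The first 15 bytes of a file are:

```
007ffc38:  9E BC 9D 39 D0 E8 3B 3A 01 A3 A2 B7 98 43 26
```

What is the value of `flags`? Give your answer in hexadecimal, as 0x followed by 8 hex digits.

0xA3A2B798

`flags` follows `reserved` (4 B), `magic` (1 B), `checksum` (4 B), so it starts at offset 4 + 1 + 4 = 9 and occupies 4 bytes.
Bytes at offsets 9..12: A3 A2 B7 98.
Big-endian: lowest address holds the most-significant byte.
The bytes are already most-significant first: 0xA3A2B798.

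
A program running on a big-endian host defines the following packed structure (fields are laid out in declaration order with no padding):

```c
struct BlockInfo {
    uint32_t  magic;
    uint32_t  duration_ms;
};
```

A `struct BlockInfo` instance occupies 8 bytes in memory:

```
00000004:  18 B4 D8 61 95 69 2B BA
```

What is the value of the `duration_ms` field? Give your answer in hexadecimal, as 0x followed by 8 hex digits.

0x95692BBA

`duration_ms` follows `magic` (4 bytes), so it starts at byte offset 4 and occupies 4 bytes.
Bytes at offsets 4..7: 95 69 2B BA.
Big-endian: lowest address holds the most-significant byte.
The bytes are already most-significant first: 0x95692BBA.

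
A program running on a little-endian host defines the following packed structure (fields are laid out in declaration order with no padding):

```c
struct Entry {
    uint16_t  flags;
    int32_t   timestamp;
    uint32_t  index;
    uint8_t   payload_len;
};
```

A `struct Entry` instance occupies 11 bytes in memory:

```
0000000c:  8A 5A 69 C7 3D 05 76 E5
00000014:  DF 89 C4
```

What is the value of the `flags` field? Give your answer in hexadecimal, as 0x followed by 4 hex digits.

`flags` is the first field, at byte offset 0, occupying 2 bytes.
Bytes at offsets 0..1: 8A 5A.
Little-endian stores the least-significant byte at the lowest address.
Reassemble most-significant byte first: 5A 8A → 0x5A8A.

0x5A8A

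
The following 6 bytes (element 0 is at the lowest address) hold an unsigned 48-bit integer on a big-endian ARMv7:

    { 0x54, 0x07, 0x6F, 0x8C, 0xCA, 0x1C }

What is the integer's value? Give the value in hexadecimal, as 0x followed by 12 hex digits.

In big-endian order the high byte comes first in memory.
The bytes are already most-significant first: 0x54076F8CCA1C.

0x54076F8CCA1C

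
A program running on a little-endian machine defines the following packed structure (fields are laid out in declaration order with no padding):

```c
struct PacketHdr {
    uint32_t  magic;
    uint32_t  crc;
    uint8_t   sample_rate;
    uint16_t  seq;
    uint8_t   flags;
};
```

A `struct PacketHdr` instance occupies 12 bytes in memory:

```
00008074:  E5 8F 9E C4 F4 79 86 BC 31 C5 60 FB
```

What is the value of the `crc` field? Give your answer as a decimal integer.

`crc` follows `magic` (4 bytes), so it starts at byte offset 4 and occupies 4 bytes.
Bytes at offsets 4..7: F4 79 86 BC.
Little-endian stores the least-significant byte at the lowest address.
Reassemble most-significant byte first: BC 86 79 F4 → 0xBC8679F4.
0xBC8679F4 = 3162929652.

3162929652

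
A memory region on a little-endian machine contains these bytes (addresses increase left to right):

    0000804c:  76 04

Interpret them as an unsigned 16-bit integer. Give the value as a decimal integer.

1142

Little-endian stores the least-significant byte at the lowest address.
Reassemble most-significant byte first: 04 76 → 0x0476.
0x0476 = 1142.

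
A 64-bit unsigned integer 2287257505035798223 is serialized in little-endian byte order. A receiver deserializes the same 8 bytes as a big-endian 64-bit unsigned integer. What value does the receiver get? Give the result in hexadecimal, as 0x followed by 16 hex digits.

0xCF46811995F8BD1F

2287257505035798223 in 64-bit hexadecimal is 0x1FBDF895198146CF.
Stored little-endian, the bytes at ascending addresses are CF 46 81 19 95 F8 BD 1F.
Read back as big-endian, the last byte is least significant, giving 0xCF46811995F8BD1F.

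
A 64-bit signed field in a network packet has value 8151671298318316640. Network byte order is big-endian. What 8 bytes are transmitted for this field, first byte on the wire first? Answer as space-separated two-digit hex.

8151671298318316640 in hexadecimal, padded to 64 bits, is 0x71208DDB3E02B460.
Split into bytes (most-significant first): 71 20 8D DB 3E 02 B4 60.
Big-endian: lowest address holds the most-significant byte.
So the memory order matches the most-significant-first order: 71 20 8D DB 3E 02 B4 60.

71 20 8D DB 3E 02 B4 60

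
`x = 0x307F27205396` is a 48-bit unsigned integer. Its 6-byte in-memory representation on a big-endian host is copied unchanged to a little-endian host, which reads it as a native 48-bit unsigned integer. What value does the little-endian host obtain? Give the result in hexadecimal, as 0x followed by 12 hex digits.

0x965320277F30

Stored big-endian, the bytes at ascending addresses are 30 7F 27 20 53 96.
Read back as little-endian, the first byte is least significant, giving 0x965320277F30.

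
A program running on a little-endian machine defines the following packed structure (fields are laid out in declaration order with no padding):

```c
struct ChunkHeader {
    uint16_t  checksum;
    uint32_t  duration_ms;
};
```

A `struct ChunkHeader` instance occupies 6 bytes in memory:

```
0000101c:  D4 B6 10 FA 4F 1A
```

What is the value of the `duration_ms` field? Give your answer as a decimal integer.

441448976

`duration_ms` follows `checksum` (2 bytes), so it starts at byte offset 2 and occupies 4 bytes.
Bytes at offsets 2..5: 10 FA 4F 1A.
Little-endian: lowest address holds the least-significant byte.
Reassemble most-significant byte first: 1A 4F FA 10 → 0x1A4FFA10.
0x1A4FFA10 = 441448976.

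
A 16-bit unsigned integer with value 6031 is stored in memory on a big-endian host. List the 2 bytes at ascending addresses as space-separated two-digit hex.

17 8F

6031 in hexadecimal, padded to 16 bits, is 0x178F.
Split into bytes (most-significant first): 17 8F.
Big-endian stores the most-significant byte at the lowest address.
So the memory order matches the most-significant-first order: 17 8F.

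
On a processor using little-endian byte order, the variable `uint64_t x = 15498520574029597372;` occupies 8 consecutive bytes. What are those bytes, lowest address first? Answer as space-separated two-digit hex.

15498520574029597372 in hexadecimal, padded to 64 bits, is 0xD715CE58EF1E0ABC.
Split into bytes (most-significant first): D7 15 CE 58 EF 1E 0A BC.
In little-endian order the low byte comes first in memory.
So at ascending addresses the bytes are BC 0A 1E EF 58 CE 15 D7.

BC 0A 1E EF 58 CE 15 D7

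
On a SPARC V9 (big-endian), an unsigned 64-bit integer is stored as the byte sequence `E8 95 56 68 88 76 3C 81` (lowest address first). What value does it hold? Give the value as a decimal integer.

16759396595295206529

In big-endian order the high byte comes first in memory.
The bytes are already most-significant first: 0xE895566888763C81.
0xE895566888763C81 = 16759396595295206529.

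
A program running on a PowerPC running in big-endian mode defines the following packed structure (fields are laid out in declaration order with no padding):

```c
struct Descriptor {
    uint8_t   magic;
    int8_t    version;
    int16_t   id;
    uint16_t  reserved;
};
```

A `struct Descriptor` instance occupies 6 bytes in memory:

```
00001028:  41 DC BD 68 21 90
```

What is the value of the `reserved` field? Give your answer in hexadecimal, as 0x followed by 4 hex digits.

`reserved` follows `magic` (1 B), `version` (1 B), `id` (2 B), so it starts at offset 1 + 1 + 2 = 4 and occupies 2 bytes.
Bytes at offsets 4..5: 21 90.
Big-endian stores the most-significant byte at the lowest address.
The bytes are already most-significant first: 0x2190.

0x2190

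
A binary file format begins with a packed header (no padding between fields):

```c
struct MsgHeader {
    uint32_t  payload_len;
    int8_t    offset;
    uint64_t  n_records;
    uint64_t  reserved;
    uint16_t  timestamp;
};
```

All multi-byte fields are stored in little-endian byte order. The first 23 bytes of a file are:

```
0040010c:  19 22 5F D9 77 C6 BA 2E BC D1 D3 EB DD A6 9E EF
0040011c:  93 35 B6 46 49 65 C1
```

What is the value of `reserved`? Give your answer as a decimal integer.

5280107954369961638

`reserved` follows `payload_len` (4 B), `offset` (1 B), `n_records` (8 B), so it starts at offset 4 + 1 + 8 = 13 and occupies 8 bytes.
Bytes at offsets 13..20: A6 9E EF 93 35 B6 46 49.
Little-endian stores the least-significant byte at the lowest address.
Reassemble most-significant byte first: 49 46 B6 35 93 EF 9E A6 → 0x4946B63593EF9EA6.
0x4946B63593EF9EA6 = 5280107954369961638.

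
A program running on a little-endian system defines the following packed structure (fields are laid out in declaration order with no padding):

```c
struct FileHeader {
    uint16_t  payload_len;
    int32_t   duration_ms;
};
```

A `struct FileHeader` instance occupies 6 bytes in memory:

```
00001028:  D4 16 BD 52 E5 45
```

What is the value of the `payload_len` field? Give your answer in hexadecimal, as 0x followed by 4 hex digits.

0x16D4

`payload_len` is the first field, at byte offset 0, occupying 2 bytes.
Bytes at offsets 0..1: D4 16.
In little-endian order the low byte comes first in memory.
Reassemble most-significant byte first: 16 D4 → 0x16D4.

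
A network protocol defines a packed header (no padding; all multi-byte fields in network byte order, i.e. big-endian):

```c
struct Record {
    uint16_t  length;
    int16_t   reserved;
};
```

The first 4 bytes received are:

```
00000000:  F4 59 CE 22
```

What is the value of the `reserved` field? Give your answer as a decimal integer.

`reserved` follows `length` (2 bytes), so it starts at byte offset 2 and occupies 2 bytes.
Bytes at offsets 2..3: CE 22.
Big-endian stores the most-significant byte at the lowest address.
The bytes are already most-significant first: 0xCE22.
Top bit is set, so as a signed 16-bit value this is 0xCE22 − 2^16 = -12766.

-12766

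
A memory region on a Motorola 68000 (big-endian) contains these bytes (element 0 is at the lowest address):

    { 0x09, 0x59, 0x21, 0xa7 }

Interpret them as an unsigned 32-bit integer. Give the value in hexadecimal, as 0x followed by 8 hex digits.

0x095921A7

In big-endian order the high byte comes first in memory.
The bytes are already most-significant first: 0x095921A7.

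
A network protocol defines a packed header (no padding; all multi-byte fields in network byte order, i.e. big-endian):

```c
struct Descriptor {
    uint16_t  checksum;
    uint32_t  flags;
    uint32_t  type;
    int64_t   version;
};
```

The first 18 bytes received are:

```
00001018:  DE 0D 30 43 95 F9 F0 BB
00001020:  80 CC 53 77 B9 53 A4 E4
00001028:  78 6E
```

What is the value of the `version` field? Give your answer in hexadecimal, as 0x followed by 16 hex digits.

0x5377B953A4E4786E

`version` follows `checksum` (2 B), `flags` (4 B), `type` (4 B), so it starts at offset 2 + 4 + 4 = 10 and occupies 8 bytes.
Bytes at offsets 10..17: 53 77 B9 53 A4 E4 78 6E.
Big-endian stores the most-significant byte at the lowest address.
The bytes are already most-significant first: 0x5377B953A4E4786E.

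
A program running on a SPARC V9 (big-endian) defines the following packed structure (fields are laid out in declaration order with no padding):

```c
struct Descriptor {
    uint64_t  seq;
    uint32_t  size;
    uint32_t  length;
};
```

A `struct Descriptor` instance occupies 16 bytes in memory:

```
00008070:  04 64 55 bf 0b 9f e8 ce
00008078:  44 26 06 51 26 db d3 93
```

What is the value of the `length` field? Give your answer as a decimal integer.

`length` follows `seq` (8 B), `size` (4 B), so it starts at offset 8 + 4 = 12 and occupies 4 bytes.
Bytes at offsets 12..15: 26 DB D3 93.
Big-endian: lowest address holds the most-significant byte.
The bytes are already most-significant first: 0x26DBD393.
0x26DBD393 = 651940755.

651940755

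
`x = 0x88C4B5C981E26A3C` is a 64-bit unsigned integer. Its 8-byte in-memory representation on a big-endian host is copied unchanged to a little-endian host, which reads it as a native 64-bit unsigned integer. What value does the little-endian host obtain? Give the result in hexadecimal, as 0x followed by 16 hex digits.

Stored big-endian, the bytes at ascending addresses are 88 C4 B5 C9 81 E2 6A 3C.
Read back as little-endian, the first byte is least significant, giving 0x3C6AE281C9B5C488.

0x3C6AE281C9B5C488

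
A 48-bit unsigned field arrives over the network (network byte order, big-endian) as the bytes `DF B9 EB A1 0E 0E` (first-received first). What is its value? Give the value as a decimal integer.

Big-endian stores the most-significant byte at the lowest address.
The bytes are already most-significant first: 0xDFB9EBA10E0E.
0xDFB9EBA10E0E = 245989615144462.

245989615144462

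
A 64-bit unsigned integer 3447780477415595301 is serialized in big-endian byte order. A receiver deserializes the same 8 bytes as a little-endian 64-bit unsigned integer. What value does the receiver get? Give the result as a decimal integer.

3447780477415595301 in 64-bit hexadecimal is 0x2FD8FA13BBE21D25.
Stored big-endian, the bytes at ascending addresses are 2F D8 FA 13 BB E2 1D 25.
Read back as little-endian, the first byte is least significant, giving 0x251DE2BB13FAD82F.
0x251DE2BB13FAD82F = 2674543046849910831.

2674543046849910831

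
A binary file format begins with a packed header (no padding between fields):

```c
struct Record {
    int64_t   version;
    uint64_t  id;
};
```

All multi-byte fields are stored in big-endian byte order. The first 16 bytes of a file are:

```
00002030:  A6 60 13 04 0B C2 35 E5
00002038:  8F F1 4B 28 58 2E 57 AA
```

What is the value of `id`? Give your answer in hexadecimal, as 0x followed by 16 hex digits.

0x8FF14B28582E57AA

`id` follows `version` (8 bytes), so it starts at byte offset 8 and occupies 8 bytes.
Bytes at offsets 8..15: 8F F1 4B 28 58 2E 57 AA.
In big-endian order the high byte comes first in memory.
The bytes are already most-significant first: 0x8FF14B28582E57AA.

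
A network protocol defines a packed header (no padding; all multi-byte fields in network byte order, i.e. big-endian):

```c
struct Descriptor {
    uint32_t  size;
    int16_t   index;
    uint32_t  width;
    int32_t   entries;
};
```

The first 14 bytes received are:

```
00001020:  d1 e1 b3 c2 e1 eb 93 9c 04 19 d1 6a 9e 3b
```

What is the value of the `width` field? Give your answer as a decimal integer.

`width` follows `size` (4 B), `index` (2 B), so it starts at offset 4 + 2 = 6 and occupies 4 bytes.
Bytes at offsets 6..9: 93 9C 04 19.
In big-endian order the high byte comes first in memory.
The bytes are already most-significant first: 0x939C0419.
0x939C0419 = 2476475417.

2476475417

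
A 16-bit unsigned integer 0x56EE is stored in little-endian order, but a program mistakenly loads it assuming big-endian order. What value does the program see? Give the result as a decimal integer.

61014

Stored little-endian, the bytes at ascending addresses are EE 56.
Read back as big-endian, the last byte is least significant, giving 0xEE56.
0xEE56 = 61014.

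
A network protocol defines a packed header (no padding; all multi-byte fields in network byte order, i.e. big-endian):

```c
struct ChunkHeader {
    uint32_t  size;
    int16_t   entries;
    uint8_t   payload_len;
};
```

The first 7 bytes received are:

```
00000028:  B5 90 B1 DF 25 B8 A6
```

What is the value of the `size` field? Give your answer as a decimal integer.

3046158815

`size` is the first field, at byte offset 0, occupying 4 bytes.
Bytes at offsets 0..3: B5 90 B1 DF.
Big-endian: lowest address holds the most-significant byte.
The bytes are already most-significant first: 0xB590B1DF.
0xB590B1DF = 3046158815.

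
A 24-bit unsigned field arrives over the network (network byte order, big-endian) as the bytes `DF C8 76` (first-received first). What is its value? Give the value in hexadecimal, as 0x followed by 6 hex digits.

Big-endian: lowest address holds the most-significant byte.
The bytes are already most-significant first: 0xDFC876.

0xDFC876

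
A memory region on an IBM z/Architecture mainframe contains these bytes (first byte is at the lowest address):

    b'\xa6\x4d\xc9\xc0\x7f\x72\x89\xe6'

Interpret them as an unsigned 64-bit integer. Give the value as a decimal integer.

11983456012111874534

Big-endian: lowest address holds the most-significant byte.
The bytes are already most-significant first: 0xA64DC9C07F7289E6.
0xA64DC9C07F7289E6 = 11983456012111874534.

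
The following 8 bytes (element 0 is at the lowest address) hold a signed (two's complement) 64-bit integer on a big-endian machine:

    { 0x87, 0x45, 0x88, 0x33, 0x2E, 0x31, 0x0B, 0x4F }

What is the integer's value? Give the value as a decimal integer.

In big-endian order the high byte comes first in memory.
The bytes are already most-significant first: 0x874588332E310B4F.
Top bit is set, so as a signed 64-bit value this is 0x874588332E310B4F − 2^64 = -8699397351796569265.

-8699397351796569265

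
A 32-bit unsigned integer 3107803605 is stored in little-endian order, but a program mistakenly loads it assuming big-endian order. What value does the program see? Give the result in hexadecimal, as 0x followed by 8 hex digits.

3107803605 in 32-bit hexadecimal is 0xB93D51D5.
Stored little-endian, the bytes at ascending addresses are D5 51 3D B9.
Read back as big-endian, the last byte is least significant, giving 0xD5513DB9.

0xD5513DB9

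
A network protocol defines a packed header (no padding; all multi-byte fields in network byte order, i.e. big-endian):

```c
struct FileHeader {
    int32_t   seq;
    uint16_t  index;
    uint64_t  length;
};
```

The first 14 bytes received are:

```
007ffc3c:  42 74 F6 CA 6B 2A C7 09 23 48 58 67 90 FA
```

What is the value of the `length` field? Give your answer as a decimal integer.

`length` follows `seq` (4 B), `index` (2 B), so it starts at offset 4 + 2 = 6 and occupies 8 bytes.
Bytes at offsets 6..13: C7 09 23 48 58 67 90 FA.
In big-endian order the high byte comes first in memory.
The bytes are already most-significant first: 0xC7092348586790FA.
0xC7092348586790FA = 14342033281965854970.

14342033281965854970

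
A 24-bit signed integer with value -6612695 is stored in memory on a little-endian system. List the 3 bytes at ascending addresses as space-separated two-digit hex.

29 19 9B

Two's complement of -6612695 in 24 bits: 6612695 = 0x64E6D7; invert → 0x9B1928; add 1 → 0x9B1929.
Split into bytes (most-significant first): 9B 19 29.
In little-endian order the low byte comes first in memory.
So at ascending addresses the bytes are 29 19 9B.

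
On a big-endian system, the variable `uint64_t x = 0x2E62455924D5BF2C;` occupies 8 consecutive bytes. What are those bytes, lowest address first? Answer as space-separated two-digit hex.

2E 62 45 59 24 D5 BF 2C

Split into bytes (most-significant first): 2E 62 45 59 24 D5 BF 2C.
Big-endian: lowest address holds the most-significant byte.
So the memory order matches the most-significant-first order: 2E 62 45 59 24 D5 BF 2C.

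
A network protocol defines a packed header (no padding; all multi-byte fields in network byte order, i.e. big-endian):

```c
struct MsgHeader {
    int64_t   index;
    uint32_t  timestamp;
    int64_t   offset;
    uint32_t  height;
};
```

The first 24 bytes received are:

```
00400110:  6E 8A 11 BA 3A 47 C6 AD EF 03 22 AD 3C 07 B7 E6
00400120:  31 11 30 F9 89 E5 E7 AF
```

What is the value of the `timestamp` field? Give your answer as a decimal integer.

4009960109

`timestamp` follows `index` (8 bytes), so it starts at byte offset 8 and occupies 4 bytes.
Bytes at offsets 8..11: EF 03 22 AD.
Big-endian stores the most-significant byte at the lowest address.
The bytes are already most-significant first: 0xEF0322AD.
0xEF0322AD = 4009960109.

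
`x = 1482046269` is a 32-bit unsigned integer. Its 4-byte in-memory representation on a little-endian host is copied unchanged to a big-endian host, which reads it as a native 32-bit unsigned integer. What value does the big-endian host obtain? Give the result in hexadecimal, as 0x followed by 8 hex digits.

1482046269 in 32-bit hexadecimal is 0x58563B3D.
Stored little-endian, the bytes at ascending addresses are 3D 3B 56 58.
Read back as big-endian, the last byte is least significant, giving 0x3D3B5658.

0x3D3B5658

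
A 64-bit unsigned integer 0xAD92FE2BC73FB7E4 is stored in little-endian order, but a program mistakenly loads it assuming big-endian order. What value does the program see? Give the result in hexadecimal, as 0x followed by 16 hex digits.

0xE4B73FC72BFE92AD

Stored little-endian, the bytes at ascending addresses are E4 B7 3F C7 2B FE 92 AD.
Read back as big-endian, the last byte is least significant, giving 0xE4B73FC72BFE92AD.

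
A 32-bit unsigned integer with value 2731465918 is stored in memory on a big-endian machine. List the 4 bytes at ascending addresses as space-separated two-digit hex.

2731465918 in hexadecimal, padded to 32 bits, is 0xA2CEDCBE.
Split into bytes (most-significant first): A2 CE DC BE.
In big-endian order the high byte comes first in memory.
So the memory order matches the most-significant-first order: A2 CE DC BE.

A2 CE DC BE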